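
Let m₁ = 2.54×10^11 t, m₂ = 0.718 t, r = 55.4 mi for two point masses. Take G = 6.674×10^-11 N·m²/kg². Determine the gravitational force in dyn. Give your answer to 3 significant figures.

153 dyn

From Newton's law of gravitation: F = Gm₁m₂/r².
m₁ = 2.54×10^11 t = 2.540×10^14 kg; m₂ = 0.718 t = 718.0 kg; r = 55.4 mi = 89158 m; G = 6.674×10^-11 N·m²/kg².
F = 0.001531 N
0.001531 N × (1 dyn / 1.000×10^-5 N) = 153.1 dyn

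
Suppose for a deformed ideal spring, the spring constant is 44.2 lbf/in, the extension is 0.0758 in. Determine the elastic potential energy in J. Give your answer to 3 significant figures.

0.0143 J

U is given directly by: U = ½kx².
k = 44.2 lbf/in = 7741 N/m; x = 0.0758 in = 0.001925 m.
U = 0.01435 J  (the unit combination reduces to kg·m²/s² = J)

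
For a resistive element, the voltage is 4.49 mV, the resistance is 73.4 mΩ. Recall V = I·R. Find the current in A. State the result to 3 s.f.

0.0612 A

From Ohm's law: I = V/R.
V = 4.49 mV = 0.004490 V; R = 73.4 mΩ = 0.07340 Ω.
I = 0.06117 A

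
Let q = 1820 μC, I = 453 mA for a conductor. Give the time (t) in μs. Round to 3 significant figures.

4020 μs

Solving q = I·t for t: t = q/I.
q = 1820 μC = 0.001820 C; I = 453 mA = 0.4530 A.
t = 0.004018 s
0.004018 s × (1 μs / 1.000×10^-6 s) = 4018 μs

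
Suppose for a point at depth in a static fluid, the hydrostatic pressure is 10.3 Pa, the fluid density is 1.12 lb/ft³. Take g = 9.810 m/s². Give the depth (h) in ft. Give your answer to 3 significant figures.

0.192 ft

Rearranging P = ρ·g·h for h: h = P/(ρ·g).
P = 10.3 Pa; ρ = 1.12 lb/ft³ = 17.94 kg/m³; g = 9.810 m/s².
h = 0.05852 m
0.05852 m × (1 ft / 0.3048 m) = 0.1920 ft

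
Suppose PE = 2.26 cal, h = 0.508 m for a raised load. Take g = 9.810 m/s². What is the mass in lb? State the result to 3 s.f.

4.18 lb

Solving PE = m·g·h for m: m = PE/(g·h).
PE = 2.26 cal = 9.456 J; h = 0.508 m; g = 9.810 m/s².
m = 1.897 kg
1.897 kg × (1 lb / 0.4536 kg) = 4.183 lb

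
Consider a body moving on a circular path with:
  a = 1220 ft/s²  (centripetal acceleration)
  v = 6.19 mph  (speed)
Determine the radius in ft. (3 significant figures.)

0.0676 ft

Rearranging: r = v²/a.
a = 1220 ft/s² = 371.9 m/s²; v = 6.19 mph = 2.767 m/s.
r = 0.02059 m
0.02059 m × (1 ft / 0.3048 m) = 0.06756 ft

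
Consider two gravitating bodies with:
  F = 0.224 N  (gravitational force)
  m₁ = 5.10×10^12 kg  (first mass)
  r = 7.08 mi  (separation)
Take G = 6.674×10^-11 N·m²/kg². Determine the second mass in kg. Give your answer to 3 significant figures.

85400 kg

Rearranging: m₂ = F·r²/(G·m₁).
F = 0.224 N; m₁ = 5.10×10^12 kg; r = 7.08 mi = 11394 m; G = 6.674×10^-11 N·m²/kg².
m₂ = 85439 kg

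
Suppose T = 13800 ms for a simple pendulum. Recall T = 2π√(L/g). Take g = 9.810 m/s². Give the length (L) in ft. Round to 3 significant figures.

Rearranging: L = g·(T/2π)².
T = 13800 ms = 13.80 s; g = 9.810 m/s².
L = 47.32 m
47.32 m × (1 ft / 0.3048 m) = 155.3 ft

155 ft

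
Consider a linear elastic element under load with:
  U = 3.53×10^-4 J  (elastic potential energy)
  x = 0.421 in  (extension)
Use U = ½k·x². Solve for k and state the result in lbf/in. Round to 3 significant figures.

0.0353 lbf/in

Rearranging: k = 2U/x².
U = 3.53×10^-4 J; x = 0.421 in = 0.01069 m.
k = 6.174 N/m
6.174 N/m × (1 lbf/in / 175.1 N/m) = 0.03525 lbf/in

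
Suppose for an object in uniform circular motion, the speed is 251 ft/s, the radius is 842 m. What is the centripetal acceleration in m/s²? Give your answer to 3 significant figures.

Directly: a = v²/r.
v = 251 ft/s = 76.50 m/s; r = 842 m.
a = 6.951 m/s²

6.95 m/s²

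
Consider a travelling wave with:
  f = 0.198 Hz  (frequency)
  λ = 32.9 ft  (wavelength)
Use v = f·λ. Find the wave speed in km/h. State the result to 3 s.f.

Directly: v = fλ.
f = 0.198 Hz; λ = 32.9 ft = 10.03 m.
v = 1.986 m/s
1.986 m/s × (1 km/h / 0.2778 m/s) = 7.148 km/h

7.15 km/h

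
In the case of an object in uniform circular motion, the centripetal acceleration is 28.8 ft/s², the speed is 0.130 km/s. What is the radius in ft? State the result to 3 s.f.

6320 ft

Rearranging a = v²/r for r: r = v²/a.
a = 28.8 ft/s² = 8.778 m/s²; v = 0.130 km/s = 130.0 m/s.
r = 1925 m
1925 m × (1 ft / 0.3048 m) = 6316 ft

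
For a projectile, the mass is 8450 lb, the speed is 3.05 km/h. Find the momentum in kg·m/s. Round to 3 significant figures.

Directly: p = mv.
m = 8450 lb = 3833 kg; v = 3.05 km/h = 0.8472 m/s.
p = 3247 kg·m/s  (the unit combination reduces to kg·m/s = kg·m/s)

3250 kg·m/s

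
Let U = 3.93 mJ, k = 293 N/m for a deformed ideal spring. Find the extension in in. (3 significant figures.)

0.204 in

Solving U = ½k·x² for x: x = √(2U/k).
U = 3.93 mJ = 0.003930 J; k = 293 N/m.
x = 0.005179 m
0.005179 m × (1 in / 0.02540 m) = 0.2039 in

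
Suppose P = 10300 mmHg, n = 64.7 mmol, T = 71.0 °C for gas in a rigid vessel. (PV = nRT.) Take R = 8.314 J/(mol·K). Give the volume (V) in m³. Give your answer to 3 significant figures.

1.35×10^-4 m³

Solving PV = nRT for V: V = nRT/P.
P = 10300 mmHg = 1.373×10^6 Pa; n = 64.7 mmol = 0.06470 mol; T = 71.0 °C = 344.1 K; R = 8.314 J/(mol·K).
V = 1.348×10^-4 m³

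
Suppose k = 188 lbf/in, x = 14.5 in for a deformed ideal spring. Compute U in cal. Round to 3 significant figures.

Directly: U = ½kx².
k = 188 lbf/in = 32924 N/m; x = 14.5 in = 0.3683 m.
U = 2233 J  (the unit combination reduces to kg·m²/s² = J)
2233 J × (1 cal / 4.184 J) = 533.7 cal

534 cal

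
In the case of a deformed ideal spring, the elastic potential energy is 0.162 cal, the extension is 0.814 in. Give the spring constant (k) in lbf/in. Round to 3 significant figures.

Solving U = ½k·x² for k: k = 2U/x².
U = 0.162 cal = 0.6778 J; x = 0.814 in = 0.02068 m.
k = 3171 N/m
3171 N/m × (1 lbf/in / 175.1 N/m) = 18.11 lbf/in

18.1 lbf/in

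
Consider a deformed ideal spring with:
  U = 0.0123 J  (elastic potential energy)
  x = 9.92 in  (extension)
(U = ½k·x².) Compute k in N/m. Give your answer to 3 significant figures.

0.387 N/m

Solving U = ½k·x² for k: k = 2U/x².
U = 0.0123 J; x = 9.92 in = 0.2520 m.
k = 0.3875 N/m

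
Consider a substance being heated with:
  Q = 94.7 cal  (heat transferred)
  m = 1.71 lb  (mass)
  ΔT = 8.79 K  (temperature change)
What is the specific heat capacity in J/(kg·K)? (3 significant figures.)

58.1 J/(kg·K)

Solving Q = m·c·ΔT for c: c = Q/(m·ΔT).
Q = 94.7 cal = 396.2 J; m = 1.71 lb = 0.7756 kg; ΔT = 8.79 K.
c = 58.12 J/(kg·K)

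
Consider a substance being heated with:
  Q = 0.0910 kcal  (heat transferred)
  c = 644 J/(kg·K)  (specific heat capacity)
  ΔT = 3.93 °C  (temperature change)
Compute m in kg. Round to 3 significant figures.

Solving Q = m·c·ΔT for m: m = Q/(c·ΔT).
Q = 0.0910 kcal = 380.7 J; c = 644 J/(kg·K); ΔT = 3.93 °C = 3.930 K.
m = 0.1504 kg

0.150 kg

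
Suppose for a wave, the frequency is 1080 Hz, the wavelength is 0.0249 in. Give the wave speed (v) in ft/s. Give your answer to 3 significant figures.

v is given directly by: v = fλ.
f = 1080 Hz; λ = 0.0249 in = 6.325×10^-4 m.
v = 0.6831 m/s
0.6831 m/s × (1 ft/s / 0.3048 m/s) = 2.241 ft/s

2.24 ft/s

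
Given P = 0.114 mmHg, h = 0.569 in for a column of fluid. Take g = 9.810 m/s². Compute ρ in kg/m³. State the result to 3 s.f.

Solving P = ρ·g·h for ρ: ρ = P/(g·h).
P = 0.114 mmHg = 15.20 Pa; h = 0.569 in = 0.01445 m; g = 9.810 m/s².
ρ = 107.2 kg/m³

107 kg/m³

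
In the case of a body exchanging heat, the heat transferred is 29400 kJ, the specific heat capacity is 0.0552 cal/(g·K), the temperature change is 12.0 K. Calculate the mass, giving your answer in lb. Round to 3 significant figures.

Rearranging: m = Q/(c·ΔT).
Q = 29400 kJ = 2.940×10^7 J; c = 0.0552 cal/(g·K) = 231.0 J/(kg·K); ΔT = 12.0 K.
m = 10608 kg
10608 kg × (1 lb / 0.4536 kg) = 23387 lb

23400 lb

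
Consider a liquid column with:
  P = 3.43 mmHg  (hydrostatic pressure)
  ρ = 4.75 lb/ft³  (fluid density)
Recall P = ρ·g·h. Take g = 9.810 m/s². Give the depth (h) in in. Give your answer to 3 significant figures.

Rearranging: h = P/(ρ·g).
P = 3.43 mmHg = 457.3 Pa; ρ = 4.75 lb/ft³ = 76.09 kg/m³; g = 9.810 m/s².
h = 0.6127 m
0.6127 m × (1 in / 0.02540 m) = 24.12 in

24.1 in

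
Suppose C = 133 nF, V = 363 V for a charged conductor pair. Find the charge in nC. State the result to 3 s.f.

Rearranging C = Q/V for Q: Q = CV.
C = 133 nF = 1.330×10^-7 F; V = 363 V.
Q = 4.828×10^-5 C
4.828×10^-5 C × (1 nC / 1.000×10^-9 C) = 48279 nC

48300 nC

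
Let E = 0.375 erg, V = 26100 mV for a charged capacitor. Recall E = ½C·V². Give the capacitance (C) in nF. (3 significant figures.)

0.110 nF

Rearranging E = ½C·V² for C: C = 2E/V².
E = 0.375 erg = 3.750×10^-8 J; V = 26100 mV = 26.10 V.
C = 1.101×10^-10 F
1.101×10^-10 F × (1 nF / 1.000×10^-9 F) = 0.1101 nF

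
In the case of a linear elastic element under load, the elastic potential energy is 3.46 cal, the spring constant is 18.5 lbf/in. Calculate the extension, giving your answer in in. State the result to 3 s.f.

Rearranging: x = √(2U/k).
U = 3.46 cal = 14.48 J; k = 18.5 lbf/in = 3240 N/m.
x = 0.09453 m
0.09453 m × (1 in / 0.02540 m) = 3.722 in

3.72 in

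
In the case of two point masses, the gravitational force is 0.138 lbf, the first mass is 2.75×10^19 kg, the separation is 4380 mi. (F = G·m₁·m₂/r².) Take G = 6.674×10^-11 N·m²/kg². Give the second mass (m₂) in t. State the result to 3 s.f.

Solving F = G·m₁·m₂/r² for m₂: m₂ = F·r²/(G·m₁).
F = 0.138 lbf = 0.6139 N; m₁ = 2.75×10^19 kg; r = 4380 mi = 7.049×10^6 m; G = 6.674×10^-11 N·m²/kg².
m₂ = 16619 kg
16619 kg × (1 t / 1000 kg) = 16.62 t

16.6 t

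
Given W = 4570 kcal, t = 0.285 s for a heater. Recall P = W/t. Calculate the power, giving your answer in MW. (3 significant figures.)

67.1 MW

P is given directly by: P = W/t.
W = 4570 kcal = 1.912×10^7 J; t = 0.285 s.
P = 6.709×10^7 W
6.709×10^7 W × (1 MW / 1.000×10^6 W) = 67.09 MW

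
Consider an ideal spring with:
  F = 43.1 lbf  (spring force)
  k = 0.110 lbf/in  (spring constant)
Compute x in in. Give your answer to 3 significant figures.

392 in

From Hooke's law: x = F/k.
F = 43.1 lbf = 191.7 N; k = 0.110 lbf/in = 19.26 N/m.
x = 9.952 m
9.952 m × (1 in / 0.02540 m) = 391.8 in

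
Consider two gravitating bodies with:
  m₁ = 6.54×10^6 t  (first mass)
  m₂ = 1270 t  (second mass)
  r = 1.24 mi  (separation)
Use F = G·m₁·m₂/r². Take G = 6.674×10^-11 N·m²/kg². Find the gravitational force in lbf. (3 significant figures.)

From Newton's law of gravitation: F = Gm₁m₂/r².
m₁ = 6.54×10^6 t = 6.540×10^9 kg; m₂ = 1270 t = 1.270×10^6 kg; r = 1.24 mi = 1996 m; G = 6.674×10^-11 N·m²/kg².
F = 0.1392 N  (the unit combination reduces to kg·m/s² = N)
0.1392 N × (1 lbf / 4.448 N) = 0.03129 lbf

0.0313 lbf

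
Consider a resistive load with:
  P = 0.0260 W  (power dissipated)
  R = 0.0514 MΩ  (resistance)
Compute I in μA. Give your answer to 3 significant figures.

711 μA

Rearranging: I = √(P/R).
P = 0.0260 W; R = 0.0514 MΩ = 51400 Ω.
I = 7.112×10^-4 A
7.112×10^-4 A × (1 μA / 1.000×10^-6 A) = 711.2 μA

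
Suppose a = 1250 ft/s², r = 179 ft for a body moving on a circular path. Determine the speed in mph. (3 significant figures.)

Rearranging a = v²/r for v: v = √(a·r).
a = 1250 ft/s² = 381.0 m/s²; r = 179 ft = 54.56 m.
v = 144.2 m/s
144.2 m/s × (1 mph / 0.4470 m/s) = 322.5 mph

323 mph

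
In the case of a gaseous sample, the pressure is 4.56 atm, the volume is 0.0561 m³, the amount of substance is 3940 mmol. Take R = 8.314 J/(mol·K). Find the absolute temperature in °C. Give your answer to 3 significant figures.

From the ideal-gas law: T = PV/(nR).
P = 4.56 atm = 4.620×10^5 Pa; V = 0.0561 m³; n = 3940 mmol = 3.940 mol; R = 8.314 J/(mol·K).
T = 791.3 K
791.3 K − 273.15 = 518.1 °C

518 °C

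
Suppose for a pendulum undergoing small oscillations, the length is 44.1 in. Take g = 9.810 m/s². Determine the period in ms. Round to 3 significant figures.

2120 ms

Directly: T = 2π√(L/g).
L = 44.1 in = 1.120 m; g = 9.810 m/s².
T = 2.123 s
2.123 s × (1 ms / 0.001000 s) = 2123 ms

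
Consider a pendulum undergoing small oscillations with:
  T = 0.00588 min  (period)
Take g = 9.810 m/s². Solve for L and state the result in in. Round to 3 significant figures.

Rearranging T = 2π√(L/g) for L: L = g·(T/2π)².
T = 0.00588 min = 0.3528 s; g = 9.810 m/s².
L = 0.03093 m
0.03093 m × (1 in / 0.02540 m) = 1.218 in

1.22 in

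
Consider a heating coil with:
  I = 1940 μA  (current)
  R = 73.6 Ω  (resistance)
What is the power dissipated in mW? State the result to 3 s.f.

0.277 mW

P is given directly by: P = I²R.
I = 1940 μA = 0.001940 A; R = 73.6 Ω.
P = 2.770×10^-4 W
2.770×10^-4 W × (1 mW / 0.001000 W) = 0.2770 mW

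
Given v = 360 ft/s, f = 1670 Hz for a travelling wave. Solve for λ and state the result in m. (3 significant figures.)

Solving v = f·λ for λ: λ = v/f.
v = 360 ft/s = 109.7 m/s; f = 1670 Hz.
λ = 0.06571 m

0.0657 m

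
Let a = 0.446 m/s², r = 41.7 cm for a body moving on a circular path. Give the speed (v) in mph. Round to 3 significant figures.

0.965 mph

Rearranging: v = √(a·r).
a = 0.446 m/s²; r = 41.7 cm = 0.4170 m.
v = 0.4313 m/s
0.4313 m/s × (1 mph / 0.4470 m/s) = 0.9647 mph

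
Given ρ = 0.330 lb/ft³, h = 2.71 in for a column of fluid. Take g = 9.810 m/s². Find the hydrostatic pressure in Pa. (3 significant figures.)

3.57 Pa

Directly: P = ρgh.
ρ = 0.330 lb/ft³ = 5.286 kg/m³; h = 2.71 in = 0.06883 m; g = 9.810 m/s².
P = 3.569 Pa  (the unit combination reduces to kg/(m·s²) = Pa)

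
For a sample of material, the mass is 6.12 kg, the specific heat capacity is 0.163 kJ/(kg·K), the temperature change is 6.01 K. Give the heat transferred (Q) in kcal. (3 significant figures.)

Q is given directly by: Q = mcΔT.
m = 6.12 kg; c = 0.163 kJ/(kg·K) = 163.0 J/(kg·K); ΔT = 6.01 K.
Q = 5995 J
5995 J × (1 kcal / 4184 J) = 1.433 kcal

1.43 kcal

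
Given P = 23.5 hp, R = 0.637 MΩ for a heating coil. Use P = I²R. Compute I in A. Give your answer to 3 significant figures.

0.166 A

Rearranging: I = √(P/R).
P = 23.5 hp = 17524 W; R = 0.637 MΩ = 6.370×10^5 Ω.
I = 0.1659 A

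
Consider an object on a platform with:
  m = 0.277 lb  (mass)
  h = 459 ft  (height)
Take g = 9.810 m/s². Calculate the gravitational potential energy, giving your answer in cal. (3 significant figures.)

41.2 cal

PE is given directly by: PE = mgh.
m = 0.277 lb = 0.1256 kg; h = 459 ft = 139.9 m; g = 9.810 m/s².
PE = 172.4 J  (the unit combination reduces to kg·m²/s² = J)
172.4 J × (1 cal / 4.184 J) = 41.21 cal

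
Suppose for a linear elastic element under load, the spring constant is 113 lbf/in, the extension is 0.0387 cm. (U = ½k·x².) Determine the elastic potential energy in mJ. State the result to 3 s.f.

U is given directly by: U = ½kx².
k = 113 lbf/in = 19789 N/m; x = 0.0387 cm = 3.870×10^-4 m.
U = 0.001482 J
0.001482 J × (1 mJ / 0.001000 J) = 1.482 mJ

1.48 mJ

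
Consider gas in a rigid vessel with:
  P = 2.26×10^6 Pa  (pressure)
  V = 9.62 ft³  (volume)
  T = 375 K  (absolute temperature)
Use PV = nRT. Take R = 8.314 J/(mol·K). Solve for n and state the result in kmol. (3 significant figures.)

0.197 kmol

Rearranging PV = nRT for n: n = PV/(RT).
P = 2.26×10^6 Pa; V = 9.62 ft³ = 0.2724 m³; T = 375 K; R = 8.314 J/(mol·K).
n = 197.5 mol
197.5 mol × (1 kmol / 1000 mol) = 0.1975 kmol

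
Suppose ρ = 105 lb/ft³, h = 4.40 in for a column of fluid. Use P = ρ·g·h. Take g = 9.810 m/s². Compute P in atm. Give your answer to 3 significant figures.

Directly: P = ρgh.
ρ = 105 lb/ft³ = 1682 kg/m³; h = 4.40 in = 0.1118 m; g = 9.810 m/s².
P = 1844 Pa
1844 Pa × (1 atm / 1.013×10^5 Pa) = 0.01820 atm

0.0182 atm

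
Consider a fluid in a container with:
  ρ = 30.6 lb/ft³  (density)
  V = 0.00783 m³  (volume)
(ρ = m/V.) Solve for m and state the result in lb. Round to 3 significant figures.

Rearranging ρ = m/V for m: m = ρV.
ρ = 30.6 lb/ft³ = 490.2 kg/m³; V = 0.00783 m³.
m = 3.838 kg
3.838 kg × (1 lb / 0.4536 kg) = 8.461 lb

8.46 lb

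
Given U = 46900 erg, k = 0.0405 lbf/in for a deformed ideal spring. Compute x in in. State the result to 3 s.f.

1.43 in

Solving U = ½k·x² for x: x = √(2U/k).
U = 46900 erg = 0.004690 J; k = 0.0405 lbf/in = 7.093 N/m.
x = 0.03637 m
0.03637 m × (1 in / 0.02540 m) = 1.432 in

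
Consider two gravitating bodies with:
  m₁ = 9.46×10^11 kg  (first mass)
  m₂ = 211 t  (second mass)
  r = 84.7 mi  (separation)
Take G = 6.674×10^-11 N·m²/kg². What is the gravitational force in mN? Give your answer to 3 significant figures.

F is given directly by: F = Gm₁m₂/r².
m₁ = 9.46×10^11 kg; m₂ = 211 t = 2.110×10^5 kg; r = 84.7 mi = 1.363×10^5 m; G = 6.674×10^-11 N·m²/kg².
F = 7.170×10^-4 N
7.170×10^-4 N × (1 mN / 0.001000 N) = 0.7170 mN

0.717 mN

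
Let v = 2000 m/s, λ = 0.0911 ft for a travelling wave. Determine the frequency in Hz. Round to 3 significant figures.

Rearranging v = f·λ for f: f = v/λ.
v = 2000 m/s; λ = 0.0911 ft = 0.02777 m.
f = 72027 Hz

72000 Hz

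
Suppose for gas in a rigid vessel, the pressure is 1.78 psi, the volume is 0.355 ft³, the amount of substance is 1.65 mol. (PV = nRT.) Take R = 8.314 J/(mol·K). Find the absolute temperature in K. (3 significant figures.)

8.99 K

Rearranging: T = PV/(nR).
P = 1.78 psi = 12273 Pa; V = 0.355 ft³ = 0.01005 m³; n = 1.65 mol; R = 8.314 J/(mol·K).
T = 8.993 K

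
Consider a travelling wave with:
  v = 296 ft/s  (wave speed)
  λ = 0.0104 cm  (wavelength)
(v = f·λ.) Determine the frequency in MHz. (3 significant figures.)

0.868 MHz

Rearranging: f = v/λ.
v = 296 ft/s = 90.22 m/s; λ = 0.0104 cm = 1.040×10^-4 m.
f = 8.675×10^5 Hz
8.675×10^5 Hz × (1 MHz / 1.000×10^6 Hz) = 0.8675 MHz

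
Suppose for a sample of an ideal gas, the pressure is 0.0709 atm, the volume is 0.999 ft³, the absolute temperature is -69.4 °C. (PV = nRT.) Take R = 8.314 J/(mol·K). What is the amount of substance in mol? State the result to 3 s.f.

0.120 mol

From the ideal-gas law: n = PV/(RT).
P = 0.0709 atm = 7184 Pa; V = 0.999 ft³ = 0.02829 m³; T = -69.4 °C = 203.7 K; R = 8.314 J/(mol·K).
n = 0.1200 mol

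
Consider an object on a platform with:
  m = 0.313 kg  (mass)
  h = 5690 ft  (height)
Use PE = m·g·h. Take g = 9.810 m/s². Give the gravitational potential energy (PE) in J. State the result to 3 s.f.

5330 J

PE is given directly by: PE = mgh.
m = 0.313 kg; h = 5690 ft = 1734 m; g = 9.810 m/s².
PE = 5325 J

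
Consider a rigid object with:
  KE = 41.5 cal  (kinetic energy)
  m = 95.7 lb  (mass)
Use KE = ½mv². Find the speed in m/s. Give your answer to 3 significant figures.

Solving KE = ½mv² for v: v = √(2·KE/m).
KE = 41.5 cal = 173.6 J; m = 95.7 lb = 43.41 kg.
v = 2.828 m/s

2.83 m/s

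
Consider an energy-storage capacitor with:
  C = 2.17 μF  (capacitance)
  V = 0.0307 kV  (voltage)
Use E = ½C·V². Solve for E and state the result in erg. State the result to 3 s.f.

E is given directly by: E = ½CV².
C = 2.17 μF = 2.170×10^-6 F; V = 0.0307 kV = 30.70 V.
E = 0.001023 J  (the unit combination reduces to kg·m²/s² = J)
0.001023 J × (1 erg / 1.000×10^-7 J) = 10226 erg

10200 erg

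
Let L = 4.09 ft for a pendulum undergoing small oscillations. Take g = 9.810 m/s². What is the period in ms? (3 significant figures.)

T is given directly by: T = 2π√(L/g).
L = 4.09 ft = 1.247 m; g = 9.810 m/s².
T = 2.240 s
2.240 s × (1 ms / 0.001000 s) = 2240 ms

2240 ms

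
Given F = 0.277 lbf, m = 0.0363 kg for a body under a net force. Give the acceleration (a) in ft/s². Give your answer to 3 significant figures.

111 ft/s²

Rearranging F = m·a for a: a = F/m.
F = 0.277 lbf = 1.232 N; m = 0.0363 kg.
a = 33.94 m/s²
33.94 m/s² × (1 ft/s² / 0.3048 m/s²) = 111.4 ft/s²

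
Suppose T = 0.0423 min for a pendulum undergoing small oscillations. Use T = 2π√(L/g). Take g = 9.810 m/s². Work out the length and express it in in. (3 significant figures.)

Solving T = 2π√(L/g) for L: L = g·(T/2π)².
T = 0.0423 min = 2.538 s; g = 9.810 m/s².
L = 1.601 m
1.601 m × (1 in / 0.02540 m) = 63.02 in

63.0 in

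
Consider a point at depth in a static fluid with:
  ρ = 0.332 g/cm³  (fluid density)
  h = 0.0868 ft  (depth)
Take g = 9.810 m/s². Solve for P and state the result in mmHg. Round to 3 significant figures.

0.646 mmHg

P is given directly by: P = ρgh.
ρ = 0.332 g/cm³ = 332.0 kg/m³; h = 0.0868 ft = 0.02646 m; g = 9.810 m/s².
P = 86.17 Pa
86.17 Pa × (1 mmHg / 133.3 Pa) = 0.6463 mmHg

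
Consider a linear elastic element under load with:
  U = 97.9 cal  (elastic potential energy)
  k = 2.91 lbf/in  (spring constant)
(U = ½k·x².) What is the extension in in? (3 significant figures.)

Solving U = ½k·x² for x: x = √(2U/k).
U = 97.9 cal = 409.6 J; k = 2.91 lbf/in = 509.6 N/m.
x = 1.268 m
1.268 m × (1 in / 0.02540 m) = 49.92 in

49.9 in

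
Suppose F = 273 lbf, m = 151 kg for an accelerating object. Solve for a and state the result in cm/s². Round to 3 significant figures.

Solving F = m·a for a: a = F/m.
F = 273 lbf = 1214 N; m = 151 kg.
a = 8.042 m/s²
8.042 m/s² × (1 cm/s² / 0.01000 m/s²) = 804.2 cm/s²

804 cm/s²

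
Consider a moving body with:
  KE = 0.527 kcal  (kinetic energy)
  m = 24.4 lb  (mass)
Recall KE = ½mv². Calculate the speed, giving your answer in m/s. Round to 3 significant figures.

Rearranging: v = √(2·KE/m).
KE = 0.527 kcal = 2205 J; m = 24.4 lb = 11.07 kg.
v = 19.96 m/s

20.0 m/s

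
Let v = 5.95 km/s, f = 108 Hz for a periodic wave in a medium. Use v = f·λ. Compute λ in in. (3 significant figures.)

Solving v = f·λ for λ: λ = v/f.
v = 5.95 km/s = 5950 m/s; f = 108 Hz.
λ = 55.09 m
55.09 m × (1 in / 0.02540 m) = 2169 in

2170 in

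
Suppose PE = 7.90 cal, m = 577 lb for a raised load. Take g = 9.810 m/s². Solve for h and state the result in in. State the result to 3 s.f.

0.507 in

Rearranging PE = m·g·h for h: h = PE/(m·g).
PE = 7.90 cal = 33.05 J; m = 577 lb = 261.7 kg; g = 9.810 m/s².
h = 0.01287 m
0.01287 m × (1 in / 0.02540 m) = 0.5068 in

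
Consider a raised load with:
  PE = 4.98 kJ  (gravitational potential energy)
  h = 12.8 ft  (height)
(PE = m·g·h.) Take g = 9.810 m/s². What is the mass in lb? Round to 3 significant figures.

287 lb

Rearranging: m = PE/(g·h).
PE = 4.98 kJ = 4980 J; h = 12.8 ft = 3.901 m; g = 9.810 m/s².
m = 130.1 kg
130.1 kg × (1 lb / 0.4536 kg) = 286.9 lb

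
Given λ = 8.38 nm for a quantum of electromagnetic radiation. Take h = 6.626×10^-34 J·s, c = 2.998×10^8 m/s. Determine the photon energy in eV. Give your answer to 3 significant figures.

E is given directly by: E = hc/λ.
λ = 8.38 nm = 8.380×10^-9 m; h = 6.626×10^-34 J·s; c = 2.998×10^8 m/s.
E = 2.370×10^-17 J  (the unit combination reduces to kg·m²/s² = J)
2.370×10^-17 J × (1 eV / 1.602×10^-19 J) = 148.0 eV

148 eV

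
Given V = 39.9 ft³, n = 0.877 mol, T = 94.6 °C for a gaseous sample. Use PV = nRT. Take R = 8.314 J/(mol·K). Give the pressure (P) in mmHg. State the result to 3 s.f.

17.8 mmHg

From the ideal-gas law: P = nRT/V.
V = 39.9 ft³ = 1.130 m³; n = 0.877 mol; T = 94.6 °C = 367.8 K; R = 8.314 J/(mol·K).
P = 2373 Pa
2373 Pa × (1 mmHg / 133.3 Pa) = 17.80 mmHg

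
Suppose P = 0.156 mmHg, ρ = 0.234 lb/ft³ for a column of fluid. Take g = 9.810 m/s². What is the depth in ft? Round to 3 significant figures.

Solving P = ρ·g·h for h: h = P/(ρ·g).
P = 0.156 mmHg = 20.80 Pa; ρ = 0.234 lb/ft³ = 3.748 kg/m³; g = 9.810 m/s².
h = 0.5656 m
0.5656 m × (1 ft / 0.3048 m) = 1.856 ft

1.86 ft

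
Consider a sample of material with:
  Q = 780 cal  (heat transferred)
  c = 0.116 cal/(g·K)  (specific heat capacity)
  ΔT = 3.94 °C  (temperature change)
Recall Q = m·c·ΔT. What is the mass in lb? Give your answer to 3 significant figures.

3.76 lb

Solving Q = m·c·ΔT for m: m = Q/(c·ΔT).
Q = 780 cal = 3264 J; c = 0.116 cal/(g·K) = 485.3 J/(kg·K); ΔT = 3.94 °C = 3.940 K.
m = 1.707 kg
1.707 kg × (1 lb / 0.4536 kg) = 3.762 lb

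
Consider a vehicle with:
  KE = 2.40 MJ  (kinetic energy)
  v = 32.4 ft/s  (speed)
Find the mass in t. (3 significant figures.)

49.2 t

Solving KE = ½mv² for m: m = 2·KE/v².
KE = 2.40 MJ = 2.400×10^6 J; v = 32.4 ft/s = 9.876 m/s.
m = 49218 kg
49218 kg × (1 t / 1000 kg) = 49.22 t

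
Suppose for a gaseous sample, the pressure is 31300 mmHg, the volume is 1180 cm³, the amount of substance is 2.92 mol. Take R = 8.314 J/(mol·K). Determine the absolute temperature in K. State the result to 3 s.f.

From the ideal-gas law: T = PV/(nR).
P = 31300 mmHg = 4.173×10^6 Pa; V = 1180 cm³ = 0.001180 m³; n = 2.92 mol; R = 8.314 J/(mol·K).
T = 202.8 K

203 K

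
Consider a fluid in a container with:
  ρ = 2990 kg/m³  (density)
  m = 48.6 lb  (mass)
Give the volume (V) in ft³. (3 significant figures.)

Rearranging ρ = m/V for V: V = m/ρ.
ρ = 2990 kg/m³; m = 48.6 lb = 22.04 kg.
V = 0.007373 m³
0.007373 m³ × (1 ft³ / 0.02832 m³) = 0.2604 ft³

0.260 ft³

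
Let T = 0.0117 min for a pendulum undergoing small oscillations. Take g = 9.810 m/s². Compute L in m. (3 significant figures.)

0.122 m

Rearranging T = 2π√(L/g) for L: L = g·(T/2π)².
T = 0.0117 min = 0.7020 s; g = 9.810 m/s².
L = 0.1225 m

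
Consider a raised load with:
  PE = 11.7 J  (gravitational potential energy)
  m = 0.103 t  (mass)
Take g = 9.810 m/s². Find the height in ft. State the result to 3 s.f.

0.0380 ft

Solving PE = m·g·h for h: h = PE/(m·g).
PE = 11.7 J; m = 0.103 t = 103.0 kg; g = 9.810 m/s².
h = 0.01158 m
0.01158 m × (1 ft / 0.3048 m) = 0.03799 ft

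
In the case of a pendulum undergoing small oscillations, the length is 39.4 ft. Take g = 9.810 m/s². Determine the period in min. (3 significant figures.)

0.116 min

T is given directly by: T = 2π√(L/g).
L = 39.4 ft = 12.01 m; g = 9.810 m/s².
T = 6.952 s
6.952 s × (1 min / 60.00 s) = 0.1159 min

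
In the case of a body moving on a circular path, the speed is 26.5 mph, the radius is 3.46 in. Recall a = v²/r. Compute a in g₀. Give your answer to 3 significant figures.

163 g₀

Directly: a = v²/r.
v = 26.5 mph = 11.85 m/s; r = 3.46 in = 0.08788 m.
a = 1597 m/s²
1597 m/s² × (1 g₀ / 9.807 m/s²) = 162.8 g₀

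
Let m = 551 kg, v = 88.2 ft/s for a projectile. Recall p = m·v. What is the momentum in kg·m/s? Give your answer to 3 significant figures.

Directly: p = mv.
m = 551 kg; v = 88.2 ft/s = 26.88 m/s.
p = 14813 kg·m/s  (the unit combination reduces to kg·m/s = kg·m/s)

14800 kg·m/s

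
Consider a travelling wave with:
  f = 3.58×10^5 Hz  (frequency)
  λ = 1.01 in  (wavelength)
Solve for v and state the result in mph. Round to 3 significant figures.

v is given directly by: v = fλ.
f = 3.58×10^5 Hz; λ = 1.01 in = 0.02565 m.
v = 9184 m/s
9184 m/s × (1 mph / 0.4470 m/s) = 20544 mph

20500 mph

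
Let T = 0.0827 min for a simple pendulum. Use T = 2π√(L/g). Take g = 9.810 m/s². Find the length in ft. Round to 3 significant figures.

20.1 ft

Rearranging T = 2π√(L/g) for L: L = g·(T/2π)².
T = 0.0827 min = 4.962 s; g = 9.810 m/s².
L = 6.118 m
6.118 m × (1 ft / 0.3048 m) = 20.07 ft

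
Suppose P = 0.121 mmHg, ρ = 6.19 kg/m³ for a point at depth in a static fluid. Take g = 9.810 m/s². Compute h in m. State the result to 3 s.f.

Solving P = ρ·g·h for h: h = P/(ρ·g).
P = 0.121 mmHg = 16.13 Pa; ρ = 6.19 kg/m³; g = 9.810 m/s².
h = 0.2657 m

0.266 m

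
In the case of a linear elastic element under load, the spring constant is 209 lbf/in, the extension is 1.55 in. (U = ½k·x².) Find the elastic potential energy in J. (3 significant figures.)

28.4 J

U is given directly by: U = ½kx².
k = 209 lbf/in = 36602 N/m; x = 1.55 in = 0.03937 m.
U = 28.37 J  (the unit combination reduces to kg·m²/s² = J)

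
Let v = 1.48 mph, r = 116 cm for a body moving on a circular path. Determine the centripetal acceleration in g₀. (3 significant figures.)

0.0385 g₀

Directly: a = v²/r.
v = 1.48 mph = 0.6616 m/s; r = 116 cm = 1.160 m.
a = 0.3774 m/s²
0.3774 m/s² × (1 g₀ / 9.807 m/s²) = 0.03848 g₀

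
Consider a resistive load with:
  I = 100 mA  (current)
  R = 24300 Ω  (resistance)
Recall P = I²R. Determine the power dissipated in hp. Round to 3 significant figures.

0.326 hp

P is given directly by: P = I²R.
I = 100 mA = 0.1000 A; R = 24300 Ω.
P = 243.0 W  (the unit combination reduces to kg·m²/s³ = W)
243.0 W × (1 hp / 745.7 W) = 0.3259 hp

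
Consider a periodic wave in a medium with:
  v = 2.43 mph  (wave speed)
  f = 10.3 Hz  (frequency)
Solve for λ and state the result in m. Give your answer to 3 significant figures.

Solving v = f·λ for λ: λ = v/f.
v = 2.43 mph = 1.086 m/s; f = 10.3 Hz.
λ = 0.1055 m

0.105 m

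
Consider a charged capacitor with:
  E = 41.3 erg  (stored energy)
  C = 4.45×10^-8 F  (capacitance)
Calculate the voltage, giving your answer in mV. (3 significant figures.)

Rearranging E = ½C·V² for V: V = √(2E/C).
E = 41.3 erg = 4.130×10^-6 J; C = 4.45×10^-8 F.
V = 13.62 V
13.62 V × (1 mV / 0.001000 V) = 13624 mV

13600 mV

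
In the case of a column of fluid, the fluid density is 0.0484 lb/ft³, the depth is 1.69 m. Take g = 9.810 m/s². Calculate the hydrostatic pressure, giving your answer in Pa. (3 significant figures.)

P is given directly by: P = ρgh.
ρ = 0.0484 lb/ft³ = 0.7753 kg/m³; h = 1.69 m; g = 9.810 m/s².
P = 12.85 Pa

12.9 Pa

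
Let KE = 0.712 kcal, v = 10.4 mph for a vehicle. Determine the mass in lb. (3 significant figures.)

Rearranging KE = ½mv² for m: m = 2·KE/v².
KE = 0.712 kcal = 2979 J; v = 10.4 mph = 4.649 m/s.
m = 275.6 kg
275.6 kg × (1 lb / 0.4536 kg) = 607.7 lb

608 lb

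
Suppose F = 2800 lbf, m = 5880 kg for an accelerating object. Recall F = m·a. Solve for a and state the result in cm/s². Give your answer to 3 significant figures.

Rearranging F = m·a for a: a = F/m.
F = 2800 lbf = 12455 N; m = 5880 kg.
a = 2.118 m/s²
2.118 m/s² × (1 cm/s² / 0.01000 m/s²) = 211.8 cm/s²

212 cm/s²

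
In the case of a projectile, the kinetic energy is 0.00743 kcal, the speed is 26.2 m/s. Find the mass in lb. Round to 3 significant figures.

0.200 lb

Solving KE = ½mv² for m: m = 2·KE/v².
KE = 0.00743 kcal = 31.09 J; v = 26.2 m/s.
m = 0.09057 kg
0.09057 kg × (1 lb / 0.4536 kg) = 0.1997 lb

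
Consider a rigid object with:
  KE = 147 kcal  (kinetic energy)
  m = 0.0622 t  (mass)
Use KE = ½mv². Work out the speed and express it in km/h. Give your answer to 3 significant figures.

Rearranging KE = ½mv² for v: v = √(2·KE/m).
KE = 147 kcal = 6.150×10^5 J; m = 0.0622 t = 62.20 kg.
v = 140.6 m/s
140.6 m/s × (1 km/h / 0.2778 m/s) = 506.3 km/h

506 km/h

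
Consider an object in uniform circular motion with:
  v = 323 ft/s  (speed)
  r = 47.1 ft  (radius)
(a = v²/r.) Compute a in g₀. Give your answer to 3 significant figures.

68.8 g₀

Directly: a = v²/r.
v = 323 ft/s = 98.45 m/s; r = 47.1 ft = 14.36 m.
a = 675.1 m/s²
675.1 m/s² × (1 g₀ / 9.807 m/s²) = 68.85 g₀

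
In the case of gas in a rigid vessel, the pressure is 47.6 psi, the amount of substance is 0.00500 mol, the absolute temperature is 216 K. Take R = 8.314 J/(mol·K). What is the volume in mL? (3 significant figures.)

Rearranging PV = nRT for V: V = nRT/P.
P = 47.6 psi = 3.282×10^5 Pa; n = 0.00500 mol; T = 216 K; R = 8.314 J/(mol·K).
V = 2.736×10^-5 m³
2.736×10^-5 m³ × (1 mL / 1.000×10^-6 m³) = 27.36 mL

27.4 mL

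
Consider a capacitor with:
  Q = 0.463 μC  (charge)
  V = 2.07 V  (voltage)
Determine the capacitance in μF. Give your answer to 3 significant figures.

Directly: C = Q/V.
Q = 0.463 μC = 4.630×10^-7 C; V = 2.07 V.
C = 2.237×10^-7 F
2.237×10^-7 F × (1 μF / 1.000×10^-6 F) = 0.2237 μF

0.224 μF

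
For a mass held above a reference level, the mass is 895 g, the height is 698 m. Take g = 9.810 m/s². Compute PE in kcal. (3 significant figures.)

Directly: PE = mgh.
m = 895 g = 0.8950 kg; h = 698 m; g = 9.810 m/s².
PE = 6128 J
6128 J × (1 kcal / 4184 J) = 1.465 kcal

1.46 kcal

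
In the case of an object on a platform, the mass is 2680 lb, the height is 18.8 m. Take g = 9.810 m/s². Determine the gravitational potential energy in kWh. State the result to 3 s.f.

0.0623 kWh

PE is given directly by: PE = mgh.
m = 2680 lb = 1216 kg; h = 18.8 m; g = 9.810 m/s².
PE = 2.242×10^5 J
2.242×10^5 J × (1 kWh / 3.600×10^6 J) = 0.06228 kWh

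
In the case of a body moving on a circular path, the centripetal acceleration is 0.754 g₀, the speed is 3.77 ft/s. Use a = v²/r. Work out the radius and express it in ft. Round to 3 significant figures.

0.586 ft

Rearranging a = v²/r for r: r = v²/a.
a = 0.754 g₀ = 7.394 m/s²; v = 3.77 ft/s = 1.149 m/s.
r = 0.1786 m
0.1786 m × (1 ft / 0.3048 m) = 0.5859 ft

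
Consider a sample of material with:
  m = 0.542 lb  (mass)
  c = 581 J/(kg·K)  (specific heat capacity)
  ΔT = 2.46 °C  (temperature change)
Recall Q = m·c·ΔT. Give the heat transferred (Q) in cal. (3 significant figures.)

Directly: Q = mcΔT.
m = 0.542 lb = 0.2458 kg; c = 581 J/(kg·K); ΔT = 2.46 °C = 2.460 K.
Q = 351.4 J
351.4 J × (1 cal / 4.184 J) = 83.98 cal

84.0 cal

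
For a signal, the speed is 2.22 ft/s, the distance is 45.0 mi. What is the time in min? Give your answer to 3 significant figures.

Rearranging v = d/t for t: t = d/v.
v = 2.22 ft/s = 0.6767 m/s; d = 45.0 mi = 72420 m.
t = 1.070×10^5 s
1.070×10^5 s × (1 min / 60.00 s) = 1784 min

1780 min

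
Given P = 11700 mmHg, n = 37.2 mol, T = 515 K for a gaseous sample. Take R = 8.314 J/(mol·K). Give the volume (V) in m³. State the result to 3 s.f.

Rearranging: V = nRT/P.
P = 11700 mmHg = 1.560×10^6 Pa; n = 37.2 mol; T = 515 K; R = 8.314 J/(mol·K).
V = 0.1021 m³

0.102 m³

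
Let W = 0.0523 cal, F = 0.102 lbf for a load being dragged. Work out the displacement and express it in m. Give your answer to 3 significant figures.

0.482 m

Rearranging: d = W/F.
W = 0.0523 cal = 0.2188 J; F = 0.102 lbf = 0.4537 N.
d = 0.4823 m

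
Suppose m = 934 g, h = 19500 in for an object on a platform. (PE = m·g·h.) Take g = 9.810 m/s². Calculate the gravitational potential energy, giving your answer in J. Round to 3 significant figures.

4540 J

Directly: PE = mgh.
m = 934 g = 0.9340 kg; h = 19500 in = 495.3 m; g = 9.810 m/s².
PE = 4538 J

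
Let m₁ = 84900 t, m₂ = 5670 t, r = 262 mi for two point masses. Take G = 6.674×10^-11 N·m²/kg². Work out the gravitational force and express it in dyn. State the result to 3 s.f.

From Newton's law of gravitation: F = Gm₁m₂/r².
m₁ = 84900 t = 8.490×10^7 kg; m₂ = 5670 t = 5.670×10^6 kg; r = 262 mi = 4.216×10^5 m; G = 6.674×10^-11 N·m²/kg².
F = 1.807×10^-7 N
1.807×10^-7 N × (1 dyn / 1.000×10^-5 N) = 0.01807 dyn

0.0181 dyn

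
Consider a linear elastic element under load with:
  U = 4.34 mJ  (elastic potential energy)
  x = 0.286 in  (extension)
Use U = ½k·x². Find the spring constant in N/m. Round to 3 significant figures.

164 N/m

Solving U = ½k·x² for k: k = 2U/x².
U = 4.34 mJ = 0.004340 J; x = 0.286 in = 0.007264 m.
k = 164.5 N/m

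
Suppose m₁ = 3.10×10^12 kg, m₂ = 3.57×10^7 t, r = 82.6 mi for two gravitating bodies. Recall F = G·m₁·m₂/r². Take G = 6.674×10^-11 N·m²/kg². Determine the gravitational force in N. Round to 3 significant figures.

From Newton's law of gravitation: F = Gm₁m₂/r².
m₁ = 3.10×10^12 kg; m₂ = 3.57×10^7 t = 3.570×10^10 kg; r = 82.6 mi = 1.329×10^5 m; G = 6.674×10^-11 N·m²/kg².
F = 418.0 N

418 N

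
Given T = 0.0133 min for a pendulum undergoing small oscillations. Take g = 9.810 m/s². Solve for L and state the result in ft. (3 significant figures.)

0.519 ft

Rearranging: L = g·(T/2π)².
T = 0.0133 min = 0.7980 s; g = 9.810 m/s².
L = 0.1582 m
0.1582 m × (1 ft / 0.3048 m) = 0.5192 ft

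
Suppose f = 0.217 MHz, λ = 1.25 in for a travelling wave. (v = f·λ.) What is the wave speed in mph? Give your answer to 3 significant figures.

15400 mph

v is given directly by: v = fλ.
f = 0.217 MHz = 2.170×10^5 Hz; λ = 1.25 in = 0.03175 m.
v = 6890 m/s
6890 m/s × (1 mph / 0.4470 m/s) = 15412 mph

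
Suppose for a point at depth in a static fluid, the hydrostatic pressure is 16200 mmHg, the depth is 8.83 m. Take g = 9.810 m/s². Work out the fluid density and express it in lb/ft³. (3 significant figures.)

1560 lb/ft³

Rearranging P = ρ·g·h for ρ: ρ = P/(g·h).
P = 16200 mmHg = 2.160×10^6 Pa; h = 8.83 m; g = 9.810 m/s².
ρ = 24934 kg/m³
24934 kg/m³ × (1 lb/ft³ / 16.02 kg/m³) = 1557 lb/ft³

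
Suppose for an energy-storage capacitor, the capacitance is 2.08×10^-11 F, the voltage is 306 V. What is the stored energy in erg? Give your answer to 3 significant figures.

9.74 erg

Directly: E = ½CV².
C = 2.08×10^-11 F; V = 306 V.
E = 9.738×10^-7 J
9.738×10^-7 J × (1 erg / 1.000×10^-7 J) = 9.738 erg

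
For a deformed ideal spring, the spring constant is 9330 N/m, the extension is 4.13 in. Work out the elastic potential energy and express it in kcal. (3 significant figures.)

U is given directly by: U = ½kx².
k = 9330 N/m; x = 4.13 in = 0.1049 m.
U = 51.34 J  (the unit combination reduces to kg·m²/s² = J)
51.34 J × (1 kcal / 4184 J) = 0.01227 kcal

0.0123 kcal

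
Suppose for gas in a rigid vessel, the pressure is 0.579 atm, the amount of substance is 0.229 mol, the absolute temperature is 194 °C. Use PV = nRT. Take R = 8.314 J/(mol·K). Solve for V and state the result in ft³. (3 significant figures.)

Rearranging PV = nRT for V: V = nRT/P.
P = 0.579 atm = 58667 Pa; n = 0.229 mol; T = 194 °C = 467.1 K; R = 8.314 J/(mol·K).
V = 0.01516 m³
0.01516 m³ × (1 ft³ / 0.02832 m³) = 0.5354 ft³

0.535 ft³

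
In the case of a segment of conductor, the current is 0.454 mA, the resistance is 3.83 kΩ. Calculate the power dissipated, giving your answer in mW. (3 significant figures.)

0.789 mW

P is given directly by: P = I²R.
I = 0.454 mA = 4.540×10^-4 A; R = 3.83 kΩ = 3830 Ω.
P = 7.894×10^-4 W
7.894×10^-4 W × (1 mW / 0.001000 W) = 0.7894 mW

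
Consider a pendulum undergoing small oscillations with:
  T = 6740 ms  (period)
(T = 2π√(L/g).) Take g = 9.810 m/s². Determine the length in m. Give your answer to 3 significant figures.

Rearranging T = 2π√(L/g) for L: L = g·(T/2π)².
T = 6740 ms = 6.740 s; g = 9.810 m/s².
L = 11.29 m

11.3 m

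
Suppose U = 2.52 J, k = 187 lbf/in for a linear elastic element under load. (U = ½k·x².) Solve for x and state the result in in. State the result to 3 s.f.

Solving U = ½k·x² for x: x = √(2U/k).
U = 2.52 J; k = 187 lbf/in = 32749 N/m.
x = 0.01241 m
0.01241 m × (1 in / 0.02540 m) = 0.4884 in

0.488 in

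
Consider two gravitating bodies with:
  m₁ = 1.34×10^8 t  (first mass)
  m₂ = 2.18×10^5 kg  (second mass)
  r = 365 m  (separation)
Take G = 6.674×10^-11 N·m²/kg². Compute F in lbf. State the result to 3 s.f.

From Newton's law of gravitation: F = Gm₁m₂/r².
m₁ = 1.34×10^8 t = 1.340×10^11 kg; m₂ = 2.18×10^5 kg; r = 365 m; G = 6.674×10^-11 N·m²/kg².
F = 14.63 N
14.63 N × (1 lbf / 4.448 N) = 3.290 lbf

3.29 lbf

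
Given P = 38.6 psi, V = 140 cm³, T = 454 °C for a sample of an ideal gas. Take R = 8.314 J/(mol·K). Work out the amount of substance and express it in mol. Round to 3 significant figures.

Rearranging: n = PV/(RT).
P = 38.6 psi = 2.661×10^5 Pa; V = 140 cm³ = 1.400×10^-4 m³; T = 454 °C = 727.1 K; R = 8.314 J/(mol·K).
n = 0.006163 mol

0.00616 mol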